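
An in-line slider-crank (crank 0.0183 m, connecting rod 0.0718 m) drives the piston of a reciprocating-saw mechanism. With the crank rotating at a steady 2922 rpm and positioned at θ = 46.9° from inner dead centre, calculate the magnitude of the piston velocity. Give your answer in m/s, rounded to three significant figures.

ω = 2π·2922/60 = 306 rad/s
For an in-line slider-crank, x = r cosθ + √(L² − r² sin²θ), so v = −rω sinθ·[1 + r cosθ/√(L² − r² sin²θ)].
With r = 0.0183 m, L = 0.0718 m, θ = 46.9°: √(L² − r² sin²θ) = 0.070546 m.
v = −0.0183·306·0.73016·[1 + 0.0183·0.68327/0.070546] = -4.8133 m/s.
|v| = 4.8133 m/s.

4.81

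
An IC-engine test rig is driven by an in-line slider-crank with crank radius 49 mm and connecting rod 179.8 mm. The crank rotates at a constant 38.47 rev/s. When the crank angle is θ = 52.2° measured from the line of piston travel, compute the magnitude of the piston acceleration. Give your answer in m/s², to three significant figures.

1570

ω = 2π·38.5 = 241.7 rad/s
x(θ) = r cosθ + √(L² − r² sin²θ); with ω constant, a = ω²·d²x/dθ².
d²x/dθ² = −r cosθ − r²(cos2θ)/√u − r⁴ sin²2θ/(4u^{3/2}),  u = L² − r² sin²θ = 0.030829 m².
Substituting r = 0.049 m, L = 0.1798 m, θ = 52.2°: d²x/dθ² = -0.026882 m.
a = ω²·d²x/dθ² = (241.7)²·(-0.026882) = -1570.6 m/s²;  |a| = 1570.6 m/s².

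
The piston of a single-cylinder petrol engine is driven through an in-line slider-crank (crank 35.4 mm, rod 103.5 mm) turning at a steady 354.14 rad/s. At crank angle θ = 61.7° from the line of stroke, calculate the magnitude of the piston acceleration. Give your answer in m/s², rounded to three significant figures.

ω = 354.1 rad/s
x(θ) = r cosθ + √(L² − r² sin²θ); with ω constant, a = ω²·d²x/dθ².
d²x/dθ² = −r cosθ − r²(cos2θ)/√u − r⁴ sin²2θ/(4u^{3/2}),  u = L² − r² sin²θ = 0.00974075 m².
Substituting r = 0.0354 m, L = 0.1035 m, θ = 61.7°: d²x/dθ² = -0.010078 m.
a = ω²·d²x/dθ² = (354.1)²·(-0.010078) = -1263.9 m/s²;  |a| = 1263.9 m/s².

1260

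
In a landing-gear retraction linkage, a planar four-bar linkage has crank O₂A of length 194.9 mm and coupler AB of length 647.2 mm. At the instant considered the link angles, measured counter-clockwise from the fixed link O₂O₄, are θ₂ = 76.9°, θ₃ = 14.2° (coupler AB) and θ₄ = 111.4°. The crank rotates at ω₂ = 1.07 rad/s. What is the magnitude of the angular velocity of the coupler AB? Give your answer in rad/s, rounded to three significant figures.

0.184

ω₂ = 1.07 rad/s
Differentiating the loop-closure r₂e^{iθ₂}+r₃e^{iθ₃}=r₁+r₄e^{iθ₄} gives r₂ω₂e^{iθ₂}+r₃ω₃e^{iθ₃}=r₄ω₄e^{iθ₄}.
Eliminating the other unknown: ω₃ = r₂ω₂ sin(θ₄−θ₂) / [r₃ sin(θ₃−θ₄)].
Numerator sine = +0.56641; denominator sine = -0.99211.
Result = 0.1949·1.07·(+0.56641) / (0.6472·(-0.99211)) = -0.18396 rad/s; magnitude 0.18396 rad/s.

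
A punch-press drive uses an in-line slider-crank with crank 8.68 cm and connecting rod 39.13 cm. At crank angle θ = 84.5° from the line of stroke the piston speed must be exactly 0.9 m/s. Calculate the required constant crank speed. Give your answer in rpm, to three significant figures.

97.3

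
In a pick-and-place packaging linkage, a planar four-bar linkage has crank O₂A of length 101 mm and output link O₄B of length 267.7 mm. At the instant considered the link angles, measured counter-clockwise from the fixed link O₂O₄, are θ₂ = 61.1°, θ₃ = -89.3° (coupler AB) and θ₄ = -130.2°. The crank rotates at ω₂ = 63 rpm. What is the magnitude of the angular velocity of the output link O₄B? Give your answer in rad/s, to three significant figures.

ω₂ = 6.597 rad/s (from 63 rpm).
Differentiating the loop-closure r₂e^{iθ₂}+r₃e^{iθ₃}=r₁+r₄e^{iθ₄} gives r₂ω₂e^{iθ₂}+r₃ω₃e^{iθ₃}=r₄ω₄e^{iθ₄}.
Eliminating the other unknown: ω₄ = r₂ω₂ sin(θ₂−θ₃) / [r₄ sin(θ₄−θ₃)].
Numerator sine = +0.49394; denominator sine = -0.65474.
Result = 0.101·6.597·(+0.49394) / (0.2677·(-0.65474)) = -1.8778 rad/s; magnitude 1.8778 rad/s.

1.88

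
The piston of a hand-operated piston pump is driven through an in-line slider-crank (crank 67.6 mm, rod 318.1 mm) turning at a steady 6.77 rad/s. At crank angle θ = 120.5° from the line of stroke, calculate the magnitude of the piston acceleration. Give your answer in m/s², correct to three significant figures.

1.89

ω = 6.77 rad/s
x(θ) = r cosθ + √(L² − r² sin²θ); with ω constant, a = ω²·d²x/dθ².
d²x/dθ² = −r cosθ − r²(cos2θ)/√u − r⁴ sin²2θ/(4u^{3/2}),  u = L² − r² sin²θ = 0.097795 m².
Substituting r = 0.0676 m, L = 0.3181 m, θ = 120.5°: d²x/dθ² = +0.041263 m.
a = ω²·d²x/dθ² = (6.77)²·(+0.041263) = +1.8912 m/s²;  |a| = 1.8912 m/s².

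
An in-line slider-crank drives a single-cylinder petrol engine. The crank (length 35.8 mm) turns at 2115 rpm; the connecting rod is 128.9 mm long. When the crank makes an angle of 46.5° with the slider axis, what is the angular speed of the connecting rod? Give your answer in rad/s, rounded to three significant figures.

ω = 221.5 rad/s (converted from 2115 rpm).
The rod makes angle φ with the slider axis where L sinφ = r sinθ; differentiating, L cosφ·φ̇ = r ω cosθ.
L cosφ = √(L² − r² sin²θ) = 0.12626 m.
|ω_rod| = r ω |cosθ| / √(L² − r² sin²θ) = 0.0358·221.5·0.68835/0.12626 = 43.229 rad/s.

43.2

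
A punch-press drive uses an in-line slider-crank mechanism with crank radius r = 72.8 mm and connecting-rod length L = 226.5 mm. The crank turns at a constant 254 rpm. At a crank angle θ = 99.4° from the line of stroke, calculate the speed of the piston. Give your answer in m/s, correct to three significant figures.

ω = 2π·254/60 = 26.6 rad/s
For an in-line slider-crank, x = r cosθ + √(L² − r² sin²θ), so v = −rω sinθ·[1 + r cosθ/√(L² − r² sin²θ)].
With r = 0.0728 m, L = 0.2265 m, θ = 99.4°: √(L² − r² sin²θ) = 0.21481 m.
v = −0.0728·26.6·0.98657·[1 + 0.0728·-0.16333/0.21481] = -1.8046 m/s.
|v| = 1.8046 m/s.

1.80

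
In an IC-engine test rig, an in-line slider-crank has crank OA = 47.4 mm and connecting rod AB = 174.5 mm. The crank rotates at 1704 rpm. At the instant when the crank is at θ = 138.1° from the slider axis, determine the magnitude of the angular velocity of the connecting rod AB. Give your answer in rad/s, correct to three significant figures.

ω = 178.4 rad/s (converted from 1704 rpm).
The rod makes angle φ with the slider axis where L sinφ = r sinθ; differentiating, L cosφ·φ̇ = r ω cosθ.
L cosφ = √(L² − r² sin²θ) = 0.1716 m.
|ω_rod| = r ω |cosθ| / √(L² − r² sin²θ) = 0.0474·178.4·0.74431/0.1716 = 36.686 rad/s.

36.7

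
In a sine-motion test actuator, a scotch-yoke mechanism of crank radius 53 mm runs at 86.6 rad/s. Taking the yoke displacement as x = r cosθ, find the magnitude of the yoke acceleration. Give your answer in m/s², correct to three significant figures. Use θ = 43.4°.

289

ω = 86.6 rad/s
x = r cosθ ⇒ ẍ = −rω² cosθ (ω constant).
|a| = rω²|cosθ| = 0.053·(86.6)²·|cos 43.4°| = 288.8 m/s².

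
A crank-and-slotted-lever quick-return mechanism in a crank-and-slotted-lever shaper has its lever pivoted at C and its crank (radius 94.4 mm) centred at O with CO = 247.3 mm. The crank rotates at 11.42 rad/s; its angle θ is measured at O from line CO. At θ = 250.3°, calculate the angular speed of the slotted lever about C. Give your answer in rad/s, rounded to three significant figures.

ω = 11.42 rad/s
Crank pin A relative to C: A = (d + r cosθ, r sinθ); lever angle φ = atan2(r sinθ, d + r cosθ).
Differentiating tanφ: φ̇ = rω(d cosθ + r)/(d² + r² + 2dr cosθ).
d² + r² + 2dr cosθ = |CA|² = 0.0543296 m²;  d cosθ + r = +0.011036 m.
|ω_lever| = |0.0944·11.42·+0.011036| / 0.0543296 = 0.21899 rad/s.

0.219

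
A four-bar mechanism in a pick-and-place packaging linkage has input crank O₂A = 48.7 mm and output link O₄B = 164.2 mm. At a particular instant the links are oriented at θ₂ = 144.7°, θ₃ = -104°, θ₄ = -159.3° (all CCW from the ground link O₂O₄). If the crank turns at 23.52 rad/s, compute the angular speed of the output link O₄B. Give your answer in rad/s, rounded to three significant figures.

ω₂ = 23.52 rad/s
Differentiating the loop-closure r₂e^{iθ₂}+r₃e^{iθ₃}=r₁+r₄e^{iθ₄} gives r₂ω₂e^{iθ₂}+r₃ω₃e^{iθ₃}=r₄ω₄e^{iθ₄}.
Eliminating the other unknown: ω₄ = r₂ω₂ sin(θ₂−θ₃) / [r₄ sin(θ₄−θ₃)].
Numerator sine = -0.93169; denominator sine = -0.82214.
Result = 0.0487·23.52·(-0.93169) / (0.1642·(-0.82214)) = +7.9053 rad/s; magnitude 7.9053 rad/s.

7.91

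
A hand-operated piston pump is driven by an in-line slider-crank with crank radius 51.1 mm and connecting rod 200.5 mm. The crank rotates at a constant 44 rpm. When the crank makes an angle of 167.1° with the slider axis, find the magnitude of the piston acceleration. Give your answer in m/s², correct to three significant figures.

0.807

ω = 2π·44/60 = 4.608 rad/s
x(θ) = r cosθ + √(L² − r² sin²θ); with ω constant, a = ω²·d²x/dθ².
d²x/dθ² = −r cosθ − r²(cos2θ)/√u − r⁴ sin²2θ/(4u^{3/2}),  u = L² − r² sin²θ = 0.0400701 m².
Substituting r = 0.0511 m, L = 0.2005 m, θ = 167.1°: d²x/dθ² = +0.038026 m.
a = ω²·d²x/dθ² = (4.608)²·(+0.038026) = +0.80731 m/s²;  |a| = 0.80731 m/s².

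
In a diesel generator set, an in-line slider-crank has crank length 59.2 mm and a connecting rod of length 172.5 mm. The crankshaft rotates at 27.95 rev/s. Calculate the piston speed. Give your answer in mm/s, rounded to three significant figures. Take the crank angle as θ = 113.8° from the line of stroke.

ω = 2π·27.9 = 175.6 rad/s
For an in-line slider-crank, x = r cosθ + √(L² − r² sin²θ), so v = −rω sinθ·[1 + r cosθ/√(L² − r² sin²θ)].
With r = 0.0592 m, L = 0.1725 m, θ = 113.8°: √(L² − r² sin²θ) = 0.16378 m.
v = −0.0592·175.6·0.91496·[1 + 0.0592·-0.40355/0.16378] = -8.1247 m/s.
|v| = 8.1247 m/s = 8124.7 mm/s.

8120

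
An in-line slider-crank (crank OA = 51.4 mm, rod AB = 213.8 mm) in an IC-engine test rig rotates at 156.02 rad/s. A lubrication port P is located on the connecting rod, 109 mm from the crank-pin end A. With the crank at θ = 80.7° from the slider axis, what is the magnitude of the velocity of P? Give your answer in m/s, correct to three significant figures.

ω = 156 rad/s.  Crank-pin speed |V_A| = rω = 8.0194 m/s, perpendicular to OA.
Rod angle: sinφ = −(r/L) sinθ ⇒ φ = -13.724°; ω_rod = −rω cosθ/√(L²−r²sin²θ) = -6.2398 rad/s.
V_P = V_A + ω_rod × AP, with AP = 0.109 m along the rod.
Components: V_Px = −rω sinθ − a·ω_rod·sinφ = -8.0754 m/s;  V_Py = rω cosθ + a·ω_rod·cosφ = +0.63526 m/s.
|V_P| = √(V_Px² + V_Py²) = 8.1003 m/s.

8.10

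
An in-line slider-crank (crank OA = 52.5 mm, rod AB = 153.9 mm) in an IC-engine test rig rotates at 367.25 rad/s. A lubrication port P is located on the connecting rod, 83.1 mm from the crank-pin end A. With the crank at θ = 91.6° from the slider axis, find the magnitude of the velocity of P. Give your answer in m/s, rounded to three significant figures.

19.2

ω = 367.2 rad/s.  Crank-pin speed |V_A| = rω = 19.281 m/s, perpendicular to OA.
Rod angle: sinφ = −(r/L) sinθ ⇒ φ = -19.938°; ω_rod = −rω cosθ/√(L²−r²sin²θ) = +3.7211 rad/s.
V_P = V_A + ω_rod × AP, with AP = 0.0831 m along the rod.
Components: V_Px = −rω sinθ − a·ω_rod·sinφ = -19.168 m/s;  V_Py = rω cosθ + a·ω_rod·cosφ = -0.24766 m/s.
|V_P| = √(V_Px² + V_Py²) = 19.169 m/s.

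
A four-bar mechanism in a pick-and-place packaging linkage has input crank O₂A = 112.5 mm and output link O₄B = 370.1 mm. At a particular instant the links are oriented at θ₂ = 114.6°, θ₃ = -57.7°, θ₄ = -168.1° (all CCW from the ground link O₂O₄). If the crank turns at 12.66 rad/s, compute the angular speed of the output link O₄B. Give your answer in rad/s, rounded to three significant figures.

ω₂ = 12.66 rad/s
Differentiating the loop-closure r₂e^{iθ₂}+r₃e^{iθ₃}=r₁+r₄e^{iθ₄} gives r₂ω₂e^{iθ₂}+r₃ω₃e^{iθ₃}=r₄ω₄e^{iθ₄}.
Eliminating the other unknown: ω₄ = r₂ω₂ sin(θ₂−θ₃) / [r₄ sin(θ₄−θ₃)].
Numerator sine = +0.13399; denominator sine = -0.93728.
Result = 0.1125·12.66·(+0.13399) / (0.3701·(-0.93728)) = -0.55012 rad/s; magnitude 0.55012 rad/s.

0.550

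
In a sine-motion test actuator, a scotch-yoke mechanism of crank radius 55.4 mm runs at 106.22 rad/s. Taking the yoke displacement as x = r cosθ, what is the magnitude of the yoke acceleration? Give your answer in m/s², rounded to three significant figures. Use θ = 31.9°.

ω = 106.2 rad/s
x = r cosθ ⇒ ẍ = −rω² cosθ (ω constant).
|a| = rω²|cosθ| = 0.0554·(106.2)²·|cos 31.9°| = 530.66 m/s².

531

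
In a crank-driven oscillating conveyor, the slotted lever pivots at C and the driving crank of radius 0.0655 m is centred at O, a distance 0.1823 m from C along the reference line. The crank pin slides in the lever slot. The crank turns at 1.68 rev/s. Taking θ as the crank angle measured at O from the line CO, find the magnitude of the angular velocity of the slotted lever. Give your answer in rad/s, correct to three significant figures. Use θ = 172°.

ω = 10.56 rad/s (from 1.68 rev/s).
Crank pin A relative to C: A = (d + r cosθ, r sinθ); lever angle φ = atan2(r sinθ, d + r cosθ).
Differentiating tanφ: φ̇ = rω(d cosθ + r)/(d² + r² + 2dr cosθ).
d² + r² + 2dr cosθ = |CA|² = 0.0138747 m²;  d cosθ + r = -0.11503 m.
|ω_lever| = |0.0655·10.56·-0.11503| / 0.0138747 = 5.732 rad/s.

5.73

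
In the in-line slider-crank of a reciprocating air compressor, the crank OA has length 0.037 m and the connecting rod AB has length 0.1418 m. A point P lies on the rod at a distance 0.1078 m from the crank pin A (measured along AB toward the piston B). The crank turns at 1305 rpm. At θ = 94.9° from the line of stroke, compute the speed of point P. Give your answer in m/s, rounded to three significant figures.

ω = 136.7 rad/s.  Crank-pin speed |V_A| = rω = 5.0564 m/s, perpendicular to OA.
Rod angle: sinφ = −(r/L) sinθ ⇒ φ = -15.069°; ω_rod = −rω cosθ/√(L²−r²sin²θ) = +3.1543 rad/s.
V_P = V_A + ω_rod × AP, with AP = 0.1078 m along the rod.
Components: V_Px = −rω sinθ − a·ω_rod·sinφ = -4.9495 m/s;  V_Py = rω cosθ + a·ω_rod·cosφ = -0.10356 m/s.
|V_P| = √(V_Px² + V_Py²) = 4.9506 m/s.

4.95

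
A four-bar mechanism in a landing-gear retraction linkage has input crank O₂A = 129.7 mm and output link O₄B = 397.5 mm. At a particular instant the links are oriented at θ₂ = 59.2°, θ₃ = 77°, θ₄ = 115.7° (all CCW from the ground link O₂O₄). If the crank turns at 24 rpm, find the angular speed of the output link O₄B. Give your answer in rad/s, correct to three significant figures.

ω₂ = 2.513 rad/s (from 24 rpm).
Differentiating the loop-closure r₂e^{iθ₂}+r₃e^{iθ₃}=r₁+r₄e^{iθ₄} gives r₂ω₂e^{iθ₂}+r₃ω₃e^{iθ₃}=r₄ω₄e^{iθ₄}.
Eliminating the other unknown: ω₄ = r₂ω₂ sin(θ₂−θ₃) / [r₄ sin(θ₄−θ₃)].
Numerator sine = -0.30570; denominator sine = +0.62524.
Result = 0.1297·2.513·(-0.30570) / (0.3975·(+0.62524)) = -0.40094 rad/s; magnitude 0.40094 rad/s.

0.401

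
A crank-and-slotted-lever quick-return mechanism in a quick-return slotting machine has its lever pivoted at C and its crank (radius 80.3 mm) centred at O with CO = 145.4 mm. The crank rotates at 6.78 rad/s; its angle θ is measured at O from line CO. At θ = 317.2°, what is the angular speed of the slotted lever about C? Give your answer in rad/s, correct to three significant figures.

ω = 6.78 rad/s
Crank pin A relative to C: A = (d + r cosθ, r sinθ); lever angle φ = atan2(r sinθ, d + r cosθ).
Differentiating tanφ: φ̇ = rω(d cosθ + r)/(d² + r² + 2dr cosθ).
d² + r² + 2dr cosθ = |CA|² = 0.0447228 m²;  d cosθ + r = +0.18698 m.
|ω_lever| = |0.0803·6.78·+0.18698| / 0.0447228 = 2.2763 rad/s.

2.28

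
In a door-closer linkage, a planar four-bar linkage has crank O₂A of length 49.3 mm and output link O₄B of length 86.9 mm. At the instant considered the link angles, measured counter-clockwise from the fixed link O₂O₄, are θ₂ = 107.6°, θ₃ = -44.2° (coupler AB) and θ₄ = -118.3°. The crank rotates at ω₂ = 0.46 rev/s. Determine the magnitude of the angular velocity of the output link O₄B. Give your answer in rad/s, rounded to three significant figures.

ω₂ = 2.89 rad/s (from 0.46 rev/s).
Differentiating the loop-closure r₂e^{iθ₂}+r₃e^{iθ₃}=r₁+r₄e^{iθ₄} gives r₂ω₂e^{iθ₂}+r₃ω₃e^{iθ₃}=r₄ω₄e^{iθ₄}.
Eliminating the other unknown: ω₄ = r₂ω₂ sin(θ₂−θ₃) / [r₄ sin(θ₄−θ₃)].
Numerator sine = +0.47255; denominator sine = -0.96174.
Result = 0.0493·2.89·(+0.47255) / (0.0869·(-0.96174)) = -0.80567 rad/s; magnitude 0.80567 rad/s.

0.806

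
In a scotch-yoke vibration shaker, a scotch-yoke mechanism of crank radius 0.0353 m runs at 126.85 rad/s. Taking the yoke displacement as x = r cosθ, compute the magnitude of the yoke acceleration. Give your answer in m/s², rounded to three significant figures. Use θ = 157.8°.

ω = 126.8 rad/s
x = r cosθ ⇒ ẍ = −rω² cosθ (ω constant).
|a| = rω²|cosθ| = 0.0353·(126.8)²·|cos 157.8°| = 525.9 m/s².

526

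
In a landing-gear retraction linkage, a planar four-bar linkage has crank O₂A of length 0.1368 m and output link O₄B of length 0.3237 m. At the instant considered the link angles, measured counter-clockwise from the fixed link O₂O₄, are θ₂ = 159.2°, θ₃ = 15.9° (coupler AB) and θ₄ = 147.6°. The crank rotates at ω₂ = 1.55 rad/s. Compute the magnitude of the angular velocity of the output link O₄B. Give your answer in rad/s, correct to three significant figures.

0.524

ω₂ = 1.55 rad/s
Differentiating the loop-closure r₂e^{iθ₂}+r₃e^{iθ₃}=r₁+r₄e^{iθ₄} gives r₂ω₂e^{iθ₂}+r₃ω₃e^{iθ₃}=r₄ω₄e^{iθ₄}.
Eliminating the other unknown: ω₄ = r₂ω₂ sin(θ₂−θ₃) / [r₄ sin(θ₄−θ₃)].
Numerator sine = +0.59763; denominator sine = +0.74664.
Result = 0.1368·1.55·(+0.59763) / (0.3237·(+0.74664)) = +0.52432 rad/s; magnitude 0.52432 rad/s.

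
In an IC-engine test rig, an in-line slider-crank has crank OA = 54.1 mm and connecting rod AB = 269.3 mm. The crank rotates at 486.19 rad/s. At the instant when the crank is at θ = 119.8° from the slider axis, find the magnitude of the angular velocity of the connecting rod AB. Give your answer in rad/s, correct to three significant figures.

49.3

ω = 486.2 rad/s
The rod makes angle φ with the slider axis where L sinφ = r sinθ; differentiating, L cosφ·φ̇ = r ω cosθ.
L cosφ = √(L² − r² sin²θ) = 0.26518 m.
|ω_rod| = r ω |cosθ| / √(L² − r² sin²θ) = 0.0541·486.2·0.49697/0.26518 = 49.295 rad/s.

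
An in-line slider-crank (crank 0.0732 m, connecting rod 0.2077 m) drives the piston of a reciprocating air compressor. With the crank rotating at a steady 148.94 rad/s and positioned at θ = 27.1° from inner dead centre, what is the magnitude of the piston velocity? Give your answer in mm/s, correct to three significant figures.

6550

ω = 148.9 rad/s
For an in-line slider-crank, x = r cosθ + √(L² − r² sin²θ), so v = −rω sinθ·[1 + r cosθ/√(L² − r² sin²θ)].
With r = 0.0732 m, L = 0.2077 m, θ = 27.1°: √(L² − r² sin²θ) = 0.20501 m.
v = −0.0732·148.9·0.45554·[1 + 0.0732·0.89021/0.20501] = -6.5452 m/s.
|v| = 6.5452 m/s = 6545.2 mm/s.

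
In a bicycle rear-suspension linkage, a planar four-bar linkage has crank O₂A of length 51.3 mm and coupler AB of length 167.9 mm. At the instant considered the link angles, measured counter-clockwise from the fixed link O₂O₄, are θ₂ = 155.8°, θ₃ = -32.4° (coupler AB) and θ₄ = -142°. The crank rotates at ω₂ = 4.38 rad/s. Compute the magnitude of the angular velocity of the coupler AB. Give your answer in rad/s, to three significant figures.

ω₂ = 4.38 rad/s
Differentiating the loop-closure r₂e^{iθ₂}+r₃e^{iθ₃}=r₁+r₄e^{iθ₄} gives r₂ω₂e^{iθ₂}+r₃ω₃e^{iθ₃}=r₄ω₄e^{iθ₄}.
Eliminating the other unknown: ω₃ = r₂ω₂ sin(θ₄−θ₂) / [r₃ sin(θ₃−θ₄)].
Numerator sine = +0.88458; denominator sine = +0.94206.
Result = 0.0513·4.38·(+0.88458) / (0.1679·(+0.94206)) = +1.2566 rad/s; magnitude 1.2566 rad/s.

1.26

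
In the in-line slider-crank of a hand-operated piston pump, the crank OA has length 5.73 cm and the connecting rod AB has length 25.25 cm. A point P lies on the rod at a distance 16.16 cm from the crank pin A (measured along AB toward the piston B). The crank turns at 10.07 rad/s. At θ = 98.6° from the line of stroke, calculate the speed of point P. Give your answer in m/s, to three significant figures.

ω = 10.07 rad/s.  Crank-pin speed |V_A| = rω = 0.57701 m/s, perpendicular to OA.
Rod angle: sinφ = −(r/L) sinθ ⇒ φ = -12.966°; ω_rod = −rω cosθ/√(L²−r²sin²θ) = +0.35066 rad/s.
V_P = V_A + ω_rod × AP, with AP = 0.1616 m along the rod.
Components: V_Px = −rω sinθ − a·ω_rod·sinφ = -0.55781 m/s;  V_Py = rω cosθ + a·ω_rod·cosφ = -0.031062 m/s.
|V_P| = √(V_Px² + V_Py²) = 0.55867 m/s.

0.559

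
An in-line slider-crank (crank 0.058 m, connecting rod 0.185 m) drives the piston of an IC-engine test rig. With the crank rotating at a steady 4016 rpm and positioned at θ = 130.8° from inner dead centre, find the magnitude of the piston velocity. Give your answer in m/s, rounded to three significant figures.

14.6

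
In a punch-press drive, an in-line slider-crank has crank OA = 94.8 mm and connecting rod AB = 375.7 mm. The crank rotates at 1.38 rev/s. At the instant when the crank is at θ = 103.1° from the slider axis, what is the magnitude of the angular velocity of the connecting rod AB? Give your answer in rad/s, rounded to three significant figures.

0.512

ω = 8.671 rad/s (converted from 1.38 rev/s).
The rod makes angle φ with the slider axis where L sinφ = r sinθ; differentiating, L cosφ·φ̇ = r ω cosθ.
L cosφ = √(L² − r² sin²θ) = 0.36418 m.
|ω_rod| = r ω |cosθ| / √(L² − r² sin²θ) = 0.0948·8.671·0.22665/0.36418 = 0.51158 rad/s.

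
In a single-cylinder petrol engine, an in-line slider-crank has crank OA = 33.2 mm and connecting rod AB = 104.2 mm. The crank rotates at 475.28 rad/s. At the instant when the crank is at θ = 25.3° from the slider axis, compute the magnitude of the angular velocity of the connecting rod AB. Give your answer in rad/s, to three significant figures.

138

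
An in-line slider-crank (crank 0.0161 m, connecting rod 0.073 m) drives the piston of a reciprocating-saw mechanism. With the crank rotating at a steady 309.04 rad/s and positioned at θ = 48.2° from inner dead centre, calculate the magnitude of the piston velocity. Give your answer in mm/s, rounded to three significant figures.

ω = 309 rad/s
For an in-line slider-crank, x = r cosθ + √(L² − r² sin²θ), so v = −rω sinθ·[1 + r cosθ/√(L² − r² sin²θ)].
With r = 0.0161 m, L = 0.073 m, θ = 48.2°: √(L² − r² sin²θ) = 0.072007 m.
v = −0.0161·309·0.74548·[1 + 0.0161·0.66653/0.072007] = -4.2619 m/s.
|v| = 4.2619 m/s = 4261.9 mm/s.

4260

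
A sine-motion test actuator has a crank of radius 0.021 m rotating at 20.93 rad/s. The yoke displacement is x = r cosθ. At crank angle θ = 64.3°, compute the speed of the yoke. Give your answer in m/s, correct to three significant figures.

ω = 20.93 rad/s
x = r cosθ ⇒ ẋ = −rω sinθ.
|v| = rω|sinθ| = 0.021·20.93·|sin 64.3°| = 0.39605 m/s.

0.396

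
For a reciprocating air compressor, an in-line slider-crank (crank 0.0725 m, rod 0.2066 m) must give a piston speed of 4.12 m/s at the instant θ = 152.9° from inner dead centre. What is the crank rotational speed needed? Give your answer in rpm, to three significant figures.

1740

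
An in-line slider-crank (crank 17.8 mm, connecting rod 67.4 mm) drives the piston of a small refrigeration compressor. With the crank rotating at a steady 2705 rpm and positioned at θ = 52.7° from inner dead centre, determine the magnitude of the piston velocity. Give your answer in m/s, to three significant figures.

4.67

ω = 2π·2705/60 = 283.3 rad/s
For an in-line slider-crank, x = r cosθ + √(L² − r² sin²θ), so v = −rω sinθ·[1 + r cosθ/√(L² − r² sin²θ)].
With r = 0.0178 m, L = 0.0674 m, θ = 52.7°: √(L² − r² sin²θ) = 0.065896 m.
v = −0.0178·283.3·0.79547·[1 + 0.0178·0.60599/0.065896] = -4.6674 m/s.
|v| = 4.6674 m/s.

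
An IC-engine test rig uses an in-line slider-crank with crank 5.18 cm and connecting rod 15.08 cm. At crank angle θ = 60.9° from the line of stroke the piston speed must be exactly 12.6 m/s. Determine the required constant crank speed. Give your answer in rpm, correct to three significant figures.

2260

For an in-line slider-crank, |v_piston| = rω|sinθ|·[1 + r cosθ/√(L² − r² sin²θ)].
With r = 0.0518 m, L = 0.1508 m, θ = 60.9°: the bracketed kinematic factor |dx/dθ| = 0.053188 m.
ω = v/|dx/dθ| = 12.6/0.053188 = 236.9 rad/s.
N = 60ω/(2π) = 2262.2 rpm.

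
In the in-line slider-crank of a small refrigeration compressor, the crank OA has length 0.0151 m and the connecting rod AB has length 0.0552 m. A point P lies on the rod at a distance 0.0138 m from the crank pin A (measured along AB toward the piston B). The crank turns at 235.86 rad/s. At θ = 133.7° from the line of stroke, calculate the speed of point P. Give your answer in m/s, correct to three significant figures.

3.07

ω = 235.9 rad/s.  Crank-pin speed |V_A| = rω = 3.5615 m/s, perpendicular to OA.
Rod angle: sinφ = −(r/L) sinθ ⇒ φ = -11.406°; ω_rod = −rω cosθ/√(L²−r²sin²θ) = +45.474 rad/s.
V_P = V_A + ω_rod × AP, with AP = 0.0138 m along the rod.
Components: V_Px = −rω sinθ − a·ω_rod·sinφ = -2.4507 m/s;  V_Py = rω cosθ + a·ω_rod·cosφ = -1.8454 m/s.
|V_P| = √(V_Px² + V_Py²) = 3.0678 m/s.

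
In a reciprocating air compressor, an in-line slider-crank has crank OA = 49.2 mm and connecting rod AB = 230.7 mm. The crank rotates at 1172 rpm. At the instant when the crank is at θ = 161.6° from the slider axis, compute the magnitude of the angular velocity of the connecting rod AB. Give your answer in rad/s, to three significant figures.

ω = 122.7 rad/s (converted from 1172 rpm).
The rod makes angle φ with the slider axis where L sinφ = r sinθ; differentiating, L cosφ·φ̇ = r ω cosθ.
L cosφ = √(L² − r² sin²θ) = 0.23018 m.
|ω_rod| = r ω |cosθ| / √(L² − r² sin²θ) = 0.0492·122.7·0.94888/0.23018 = 24.893 rad/s.

24.9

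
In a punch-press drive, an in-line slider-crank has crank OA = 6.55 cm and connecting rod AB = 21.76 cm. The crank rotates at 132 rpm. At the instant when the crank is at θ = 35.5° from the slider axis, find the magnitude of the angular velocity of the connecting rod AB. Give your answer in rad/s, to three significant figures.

3.44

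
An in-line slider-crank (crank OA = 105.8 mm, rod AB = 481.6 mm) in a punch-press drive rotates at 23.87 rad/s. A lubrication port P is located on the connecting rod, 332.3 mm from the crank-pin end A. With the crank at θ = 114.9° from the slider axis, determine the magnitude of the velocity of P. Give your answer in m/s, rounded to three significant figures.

2.17

ω = 23.87 rad/s.  Crank-pin speed |V_A| = rω = 2.5254 m/s, perpendicular to OA.
Rod angle: sinφ = −(r/L) sinθ ⇒ φ = -11.494°; ω_rod = −rω cosθ/√(L²−r²sin²θ) = +2.253 rad/s.
V_P = V_A + ω_rod × AP, with AP = 0.3323 m along the rod.
Components: V_Px = −rω sinθ − a·ω_rod·sinφ = -2.1415 m/s;  V_Py = rω cosθ + a·ω_rod·cosφ = -0.32963 m/s.
|V_P| = √(V_Px² + V_Py²) = 2.1667 m/s.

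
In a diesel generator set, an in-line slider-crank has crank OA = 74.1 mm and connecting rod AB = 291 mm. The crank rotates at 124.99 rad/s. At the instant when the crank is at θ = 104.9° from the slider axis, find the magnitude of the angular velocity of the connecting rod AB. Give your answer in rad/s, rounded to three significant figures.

8.44

ω = 125 rad/s
The rod makes angle φ with the slider axis where L sinφ = r sinθ; differentiating, L cosφ·φ̇ = r ω cosθ.
L cosφ = √(L² − r² sin²θ) = 0.28205 m.
|ω_rod| = r ω |cosθ| / √(L² − r² sin²θ) = 0.0741·125·0.25713/0.28205 = 8.4435 rad/s.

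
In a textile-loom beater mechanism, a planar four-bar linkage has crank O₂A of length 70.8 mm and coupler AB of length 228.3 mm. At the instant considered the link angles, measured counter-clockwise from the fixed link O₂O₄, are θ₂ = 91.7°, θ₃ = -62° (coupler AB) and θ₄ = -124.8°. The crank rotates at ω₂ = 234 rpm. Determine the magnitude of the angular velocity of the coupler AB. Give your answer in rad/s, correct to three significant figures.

5.08

ω₂ = 24.5 rad/s (from 234 rpm).
Differentiating the loop-closure r₂e^{iθ₂}+r₃e^{iθ₃}=r₁+r₄e^{iθ₄} gives r₂ω₂e^{iθ₂}+r₃ω₃e^{iθ₃}=r₄ω₄e^{iθ₄}.
Eliminating the other unknown: ω₃ = r₂ω₂ sin(θ₄−θ₂) / [r₃ sin(θ₃−θ₄)].
Numerator sine = +0.59482; denominator sine = +0.88942.
Result = 0.0708·24.5·(+0.59482) / (0.2283·(+0.88942)) = +5.0822 rad/s; magnitude 5.0822 rad/s.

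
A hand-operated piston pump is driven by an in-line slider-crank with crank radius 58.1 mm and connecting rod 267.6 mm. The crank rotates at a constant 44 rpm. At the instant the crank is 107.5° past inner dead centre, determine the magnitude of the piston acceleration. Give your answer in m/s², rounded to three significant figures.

0.594

ω = 2π·44/60 = 4.608 rad/s
x(θ) = r cosθ + √(L² − r² sin²θ); with ω constant, a = ω²·d²x/dθ².
d²x/dθ² = −r cosθ − r²(cos2θ)/√u − r⁴ sin²2θ/(4u^{3/2}),  u = L² − r² sin²θ = 0.0685394 m².
Substituting r = 0.0581 m, L = 0.2676 m, θ = 107.5°: d²x/dθ² = +0.027981 m.
a = ω²·d²x/dθ² = (4.608)²·(+0.027981) = +0.59405 m/s²;  |a| = 0.59405 m/s².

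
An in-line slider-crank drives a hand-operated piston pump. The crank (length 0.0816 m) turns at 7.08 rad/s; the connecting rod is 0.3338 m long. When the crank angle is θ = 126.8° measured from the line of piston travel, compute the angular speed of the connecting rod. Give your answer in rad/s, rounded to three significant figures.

1.06

ω = 7.08 rad/s
The rod makes angle φ with the slider axis where L sinφ = r sinθ; differentiating, L cosφ·φ̇ = r ω cosθ.
L cosφ = √(L² − r² sin²θ) = 0.32734 m.
|ω_rod| = r ω |cosθ| / √(L² − r² sin²θ) = 0.0816·7.08·0.59902/0.32734 = 1.0572 rad/s.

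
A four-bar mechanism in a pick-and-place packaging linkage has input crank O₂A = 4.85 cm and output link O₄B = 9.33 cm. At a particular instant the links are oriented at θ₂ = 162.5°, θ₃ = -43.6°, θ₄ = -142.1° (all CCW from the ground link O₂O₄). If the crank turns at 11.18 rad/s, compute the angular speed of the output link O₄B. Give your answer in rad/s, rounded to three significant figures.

ω₂ = 11.18 rad/s
Differentiating the loop-closure r₂e^{iθ₂}+r₃e^{iθ₃}=r₁+r₄e^{iθ₄} gives r₂ω₂e^{iθ₂}+r₃ω₃e^{iθ₃}=r₄ω₄e^{iθ₄}.
Eliminating the other unknown: ω₄ = r₂ω₂ sin(θ₂−θ₃) / [r₄ sin(θ₄−θ₃)].
Numerator sine = -0.43994; denominator sine = -0.98902.
Result = 0.0485·11.18·(-0.43994) / (0.0933·(-0.98902)) = +2.5852 rad/s; magnitude 2.5852 rad/s.

2.59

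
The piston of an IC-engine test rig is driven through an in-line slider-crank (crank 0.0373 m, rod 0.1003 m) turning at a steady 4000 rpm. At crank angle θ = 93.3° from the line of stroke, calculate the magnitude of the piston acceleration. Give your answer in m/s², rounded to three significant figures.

2980

ω = 2π·4000/60 = 418.9 rad/s
x(θ) = r cosθ + √(L² − r² sin²θ); with ω constant, a = ω²·d²x/dθ².
d²x/dθ² = −r cosθ − r²(cos2θ)/√u − r⁴ sin²2θ/(4u^{3/2}),  u = L² − r² sin²θ = 0.00867341 m².
Substituting r = 0.0373 m, L = 0.1003 m, θ = 93.3°: d²x/dθ² = +0.016979 m.
a = ω²·d²x/dθ² = (418.9)²·(+0.016979) = +2979.2 m/s²;  |a| = 2979.2 m/s².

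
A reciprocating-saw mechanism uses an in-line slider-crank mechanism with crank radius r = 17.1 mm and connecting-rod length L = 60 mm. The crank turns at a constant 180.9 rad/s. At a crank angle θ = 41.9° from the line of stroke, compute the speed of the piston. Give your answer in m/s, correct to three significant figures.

ω = 180.9 rad/s
For an in-line slider-crank, x = r cosθ + √(L² − r² sin²θ), so v = −rω sinθ·[1 + r cosθ/√(L² − r² sin²θ)].
With r = 0.0171 m, L = 0.06 m, θ = 41.9°: √(L² − r² sin²θ) = 0.058903 m.
v = −0.0171·180.9·0.66783·[1 + 0.0171·0.74431/0.058903] = -2.5123 m/s.
|v| = 2.5123 m/s.

2.51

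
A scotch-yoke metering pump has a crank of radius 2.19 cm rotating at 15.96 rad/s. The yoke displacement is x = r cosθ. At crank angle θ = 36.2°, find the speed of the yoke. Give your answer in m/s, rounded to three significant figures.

0.206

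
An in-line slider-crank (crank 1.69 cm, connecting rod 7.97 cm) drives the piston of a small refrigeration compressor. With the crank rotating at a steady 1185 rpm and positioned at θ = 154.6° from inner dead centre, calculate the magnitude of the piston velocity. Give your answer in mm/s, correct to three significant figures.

727

ω = 2π·1185/60 = 124.1 rad/s
For an in-line slider-crank, x = r cosθ + √(L² − r² sin²θ), so v = −rω sinθ·[1 + r cosθ/√(L² − r² sin²θ)].
With r = 0.0169 m, L = 0.0797 m, θ = 154.6°: √(L² − r² sin²θ) = 0.07937 m.
v = −0.0169·124.1·0.42894·[1 + 0.0169·-0.90334/0.07937] = -0.72653 m/s.
|v| = 0.72653 m/s = 726.53 mm/s.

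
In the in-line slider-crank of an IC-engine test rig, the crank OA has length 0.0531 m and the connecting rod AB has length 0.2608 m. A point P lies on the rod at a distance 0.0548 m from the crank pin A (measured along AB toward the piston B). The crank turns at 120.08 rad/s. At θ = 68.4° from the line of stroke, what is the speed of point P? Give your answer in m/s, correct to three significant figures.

6.30

ω = 120.1 rad/s.  Crank-pin speed |V_A| = rω = 6.3762 m/s, perpendicular to OA.
Rod angle: sinφ = −(r/L) sinθ ⇒ φ = -10.912°; ω_rod = −rω cosθ/√(L²−r²sin²θ) = -9.1659 rad/s.
V_P = V_A + ω_rod × AP, with AP = 0.0548 m along the rod.
Components: V_Px = −rω sinθ − a·ω_rod·sinφ = -6.0236 m/s;  V_Py = rω cosθ + a·ω_rod·cosφ = +1.854 m/s.
|V_P| = √(V_Px² + V_Py²) = 6.3025 m/s.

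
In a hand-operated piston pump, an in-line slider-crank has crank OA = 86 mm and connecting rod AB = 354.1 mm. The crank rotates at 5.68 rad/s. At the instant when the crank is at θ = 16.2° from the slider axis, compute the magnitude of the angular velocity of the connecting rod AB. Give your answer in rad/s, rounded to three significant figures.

ω = 5.68 rad/s
The rod makes angle φ with the slider axis where L sinφ = r sinθ; differentiating, L cosφ·φ̇ = r ω cosθ.
L cosφ = √(L² − r² sin²θ) = 0.35329 m.
|ω_rod| = r ω |cosθ| / √(L² − r² sin²θ) = 0.086·5.68·0.96029/0.35329 = 1.3278 rad/s.

1.33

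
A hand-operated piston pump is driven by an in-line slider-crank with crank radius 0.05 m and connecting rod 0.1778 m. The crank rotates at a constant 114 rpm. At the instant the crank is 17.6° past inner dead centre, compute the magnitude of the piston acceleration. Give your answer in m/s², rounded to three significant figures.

8.45

ω = 2π·114/60 = 11.94 rad/s
x(θ) = r cosθ + √(L² − r² sin²θ); with ω constant, a = ω²·d²x/dθ².
d²x/dθ² = −r cosθ − r²(cos2θ)/√u − r⁴ sin²2θ/(4u^{3/2}),  u = L² − r² sin²θ = 0.0313843 m².
Substituting r = 0.05 m, L = 0.1778 m, θ = 17.6°: d²x/dθ² = -0.059284 m.
a = ω²·d²x/dθ² = (11.94)²·(-0.059284) = -8.449 m/s²;  |a| = 8.449 m/s².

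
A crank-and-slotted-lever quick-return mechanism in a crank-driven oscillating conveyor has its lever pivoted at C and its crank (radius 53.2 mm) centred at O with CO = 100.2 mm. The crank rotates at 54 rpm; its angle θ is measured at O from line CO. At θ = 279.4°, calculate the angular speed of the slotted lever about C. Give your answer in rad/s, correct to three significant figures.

ω = 5.655 rad/s (from 54 rpm).
Crank pin A relative to C: A = (d + r cosθ, r sinθ); lever angle φ = atan2(r sinθ, d + r cosθ).
Differentiating tanφ: φ̇ = rω(d cosθ + r)/(d² + r² + 2dr cosθ).
d² + r² + 2dr cosθ = |CA|² = 0.0146115 m²;  d cosθ + r = +0.069565 m.
|ω_lever| = |0.0532·5.655·+0.069565| / 0.0146115 = 1.4323 rad/s.

1.43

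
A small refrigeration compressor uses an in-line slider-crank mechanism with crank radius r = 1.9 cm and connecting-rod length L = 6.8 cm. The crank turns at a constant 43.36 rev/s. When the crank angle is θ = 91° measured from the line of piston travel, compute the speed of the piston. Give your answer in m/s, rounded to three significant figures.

5.15

ω = 2π·43.4 = 272.4 rad/s
For an in-line slider-crank, x = r cosθ + √(L² − r² sin²θ), so v = −rω sinθ·[1 + r cosθ/√(L² − r² sin²θ)].
With r = 0.019 m, L = 0.068 m, θ = 91°: √(L² − r² sin²θ) = 0.065292 m.
v = −0.019·272.4·0.99985·[1 + 0.019·-0.01745/0.065292] = -5.1493 m/s.
|v| = 5.1493 m/s.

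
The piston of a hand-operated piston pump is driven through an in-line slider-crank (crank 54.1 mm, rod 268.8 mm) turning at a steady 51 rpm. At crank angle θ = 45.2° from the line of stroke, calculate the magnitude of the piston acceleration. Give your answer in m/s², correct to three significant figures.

1.09

ω = 2π·51/60 = 5.341 rad/s
x(θ) = r cosθ + √(L² − r² sin²θ); with ω constant, a = ω²·d²x/dθ².
d²x/dθ² = −r cosθ − r²(cos2θ)/√u − r⁴ sin²2θ/(4u^{3/2}),  u = L² − r² sin²θ = 0.0707798 m².
Substituting r = 0.0541 m, L = 0.2688 m, θ = 45.2°: d²x/dθ² = -0.038158 m.
a = ω²·d²x/dθ² = (5.341)²·(-0.038158) = -1.0884 m/s²;  |a| = 1.0884 m/s².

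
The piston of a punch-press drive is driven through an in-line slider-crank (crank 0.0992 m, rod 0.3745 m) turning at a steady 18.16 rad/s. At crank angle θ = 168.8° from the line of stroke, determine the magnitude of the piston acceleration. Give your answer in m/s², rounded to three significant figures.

24.0

ω = 18.16 rad/s
x(θ) = r cosθ + √(L² − r² sin²θ); with ω constant, a = ω²·d²x/dθ².
d²x/dθ² = −r cosθ − r²(cos2θ)/√u − r⁴ sin²2θ/(4u^{3/2}),  u = L² − r² sin²θ = 0.139879 m².
Substituting r = 0.0992 m, L = 0.3745 m, θ = 168.8°: d²x/dθ² = +0.072917 m.
a = ω²·d²x/dθ² = (18.16)²·(+0.072917) = +24.047 m/s²;  |a| = 24.047 m/s².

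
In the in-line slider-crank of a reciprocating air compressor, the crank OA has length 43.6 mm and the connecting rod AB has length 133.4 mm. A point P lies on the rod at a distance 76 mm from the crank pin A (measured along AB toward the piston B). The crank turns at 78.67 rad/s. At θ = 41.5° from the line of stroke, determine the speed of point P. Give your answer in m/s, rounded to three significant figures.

ω = 78.67 rad/s.  Crank-pin speed |V_A| = rω = 3.43 m/s, perpendicular to OA.
Rod angle: sinφ = −(r/L) sinθ ⇒ φ = -12.508°; ω_rod = −rω cosθ/√(L²−r²sin²θ) = -19.725 rad/s.
V_P = V_A + ω_rod × AP, with AP = 0.076 m along the rod.
Components: V_Px = −rω sinθ − a·ω_rod·sinφ = -2.5975 m/s;  V_Py = rω cosθ + a·ω_rod·cosφ = +1.1054 m/s.
|V_P| = √(V_Px² + V_Py²) = 2.8229 m/s.

2.82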